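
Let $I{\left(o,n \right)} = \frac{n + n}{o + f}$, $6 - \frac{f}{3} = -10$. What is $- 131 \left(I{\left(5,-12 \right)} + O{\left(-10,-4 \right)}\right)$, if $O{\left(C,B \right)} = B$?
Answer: $\frac{30916}{53} \approx 583.32$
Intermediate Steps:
$f = 48$ ($f = 18 - -30 = 18 + 30 = 48$)
$I{\left(o,n \right)} = \frac{2 n}{48 + o}$ ($I{\left(o,n \right)} = \frac{n + n}{o + 48} = \frac{2 n}{48 + o}$)
$- 131 \left(I{\left(5,-12 \right)} + O{\left(-10,-4 \right)}\right) = - 131 \left(2 \left(-12\right) \frac{1}{48 + 5} - 4\right) = - 131 \left(2 \left(-12\right) \frac{1}{53} - 4\right) = - 131 \left(- \frac{24}{53} - 4\right) = \left(-131\right) \left(- \frac{236}{53}\right) = \frac{30916}{53}$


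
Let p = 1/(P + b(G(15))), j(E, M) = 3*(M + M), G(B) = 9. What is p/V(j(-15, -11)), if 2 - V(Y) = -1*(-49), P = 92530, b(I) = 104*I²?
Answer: -1/4744838 ≈ -2.1076e-7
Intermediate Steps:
j(E, M) = 6*M (j(E, M) = 3*(2*M) = 6*M)
V(Y) = -47 (V(Y) = 2 - (-1)*(-49) = 2 - 1*49 = 2 - 49 = -47)
p = 1/100954 (p = 1/(92530 + 104*9²) = 1/(92530 + 104*81) = 1/(92530 + 8424) = 1/100954 ≈ 9.9055e-6)
p/V(j(-15, -11)) = (1/100954)/(-47) = (1/100954)*(-1/47) = -1/4744838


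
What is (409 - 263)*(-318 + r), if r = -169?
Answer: -71102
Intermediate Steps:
(409 - 263)*(-318 + r) = (409 - 263)*(-318 - 169) = 146*(-487) = -71102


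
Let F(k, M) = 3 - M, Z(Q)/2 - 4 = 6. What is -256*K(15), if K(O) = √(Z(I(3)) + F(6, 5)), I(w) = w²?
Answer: -768*√2 ≈ -1086.1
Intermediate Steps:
Z(Q) = 20 (Z(Q) = 8 + 2*6 = 8 + 12 = 20)
K(O) = 3*√2 (K(O) = √(20 + (3 - 1*5)) = √(20 + (3 - 5)) = √(20 - 2) = √18 = 3*√2)
-256*K(15) = -768*√2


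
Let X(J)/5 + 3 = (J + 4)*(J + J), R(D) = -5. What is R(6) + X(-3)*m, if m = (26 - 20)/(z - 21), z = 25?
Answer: -145/2 ≈ -72.500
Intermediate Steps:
X(J) = -15 + 10*J*(4 + J) (X(J) = -15 + 5*((J + 4)*(J + J)) = -15 + 5*((4 + J)*(2*J)) = -15 + 5*(2*J*(4 + J)) = -15 + 10*J*(4 + J))
m = 3/2 (m = (26 - 20)/(25 - 21) = 6/4 = 6*(¼) = 3/2 ≈ 1.5000)
R(6) + X(-3)*m = -5 + (-15 + 10*(-3)² + 40*(-3))*(3/2) = -5 + (-15 + 10*9 - 120)*(3/2) = -5 + (-15 + 90 - 120)*(3/2) = -5 - 45*3/2 = -5 - 135/2 = -145/2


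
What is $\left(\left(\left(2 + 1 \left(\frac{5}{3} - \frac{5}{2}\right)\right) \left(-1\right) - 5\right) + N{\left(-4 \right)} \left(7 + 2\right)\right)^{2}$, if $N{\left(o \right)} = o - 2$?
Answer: $\frac{130321}{36} \approx 3620.0$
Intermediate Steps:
$N{\left(o \right)} = -2 + o$
$\left(\left(\left(2 + 1 \left(\frac{5}{3} - \frac{5}{2}\right)\right) \left(-1\right) - 5\right) + N{\left(-4 \right)} \left(7 + 2\right)\right)^{2} = \left(\left(\left(2 + 1 \left(\frac{5}{3} - \frac{5}{2}\right)\right) \left(-1\right) - 5\right) + \left(-2 - 4\right) \left(7 + 2\right)\right)^{2} = \left(\left(\left(2 + 1 \left(5 \cdot \frac{1}{3} - \frac{5}{2}\right)\right) \left(-1\right) - 5\right) - 54\right)^{2} = \left(\left(\left(2 + 1 \left(\frac{5}{3} - \frac{5}{2}\right)\right) \left(-1\right) - 5\right) - 54\right)^{2} = \left(\left(\left(2 + 1 \left(- \frac{5}{6}\right)\right) \left(-1\right) - 5\right) - 54\right)^{2} = \left(\left(\left(2 - \frac{5}{6}\right) \left(-1\right) - 5\right) - 54\right)^{2} = \left(\left(\frac{7}{6} \left(-1\right) - 5\right) - 54\right)^{2} = \left(\left(- \frac{7}{6} - 5\right) - 54\right)^{2} = \left(- \frac{37}{6} - 54\right)^{2} = \left(- \frac{361}{6}\right)^{2} = \frac{130321}{36}$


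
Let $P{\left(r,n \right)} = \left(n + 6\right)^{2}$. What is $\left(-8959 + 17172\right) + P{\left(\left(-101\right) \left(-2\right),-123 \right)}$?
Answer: $21902$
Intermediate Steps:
$P{\left(r,n \right)} = \left(6 + n\right)^{2}$
$\left(-8959 + 17172\right) + P{\left(\left(-101\right) \left(-2\right),-123 \right)} = \left(-8959 + 17172\right) + \left(6 - 123\right)^{2} = 8213 + \left(-117\right)^{2} = 8213 + 13689 = 21902$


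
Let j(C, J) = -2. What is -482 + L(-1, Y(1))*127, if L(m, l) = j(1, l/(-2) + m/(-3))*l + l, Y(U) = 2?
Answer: -736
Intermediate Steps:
L(m, l) = -l (L(m, l) = -2*l + l = -l)
-482 + L(-1, Y(1))*127 = -482 - 1*2*127 = -482 - 2*127 = -482 - 254 = -736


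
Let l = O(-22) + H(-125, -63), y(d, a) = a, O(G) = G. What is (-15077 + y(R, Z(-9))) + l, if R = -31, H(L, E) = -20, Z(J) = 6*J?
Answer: -15173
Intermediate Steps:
l = -42 (l = -22 - 20 = -42)
(-15077 + y(R, Z(-9))) + l = (-15077 + 6*(-9)) - 42 = (-15077 - 54) - 42 = -15131 - 42 = -15173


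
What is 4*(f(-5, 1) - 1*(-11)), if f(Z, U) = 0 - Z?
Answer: 64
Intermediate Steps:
f(Z, U) = -Z
4*(f(-5, 1) - 1*(-11)) = 4*(-1*(-5) - 1*(-11)) = 4*(5 + 11) = 4*16 = 64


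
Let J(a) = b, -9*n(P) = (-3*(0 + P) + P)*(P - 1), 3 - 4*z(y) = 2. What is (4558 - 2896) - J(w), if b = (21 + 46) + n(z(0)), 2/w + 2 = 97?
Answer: 38281/24 ≈ 1595.0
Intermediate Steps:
w = 2/95 (w = 2/(-2 + 97) = 2/95 ≈ 0.021053)
z(y) = ¼ (z(y) = ¾ - ¼*2 = ¾ - ½ = ¼)
n(P) = 2*P*(-1 + P)/9 (n(P) = -(-3*(0 + P) + P)*(P - 1)/9 = -(-3*P + P)*(-1 + P)/9 = -(-2*P)*(-1 + P)/9 = -(-2)*P*(-1 + P)/9 = 2*P*(-1 + P)/9)
b = 1607/24 (b = (21 + 46) + (2/9)*(¼)*(-1 + ¼) = 67 + (2/9)*(¼)*(-¾) = 67 - 1/24 = 1607/24 ≈ 66.958)
J(a) = 1607/24
(4558 - 2896) - J(w) = (4558 - 2896) - 1*1607/24 = 1662 - 1607/24 = 38281/24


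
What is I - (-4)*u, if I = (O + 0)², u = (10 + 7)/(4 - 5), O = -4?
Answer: -52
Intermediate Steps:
u = -17 (u = 17/(-1) = 17*(-1) = -17)
I = 16 (I = (-4 + 0)² = (-4)² = 16)
I - (-4)*u = 16 - (-4)*(-17) = 16 - 4*17 = 16 - 68 = -52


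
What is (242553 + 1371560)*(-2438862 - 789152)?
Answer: -5210379361582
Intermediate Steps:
(242553 + 1371560)*(-2438862 - 789152) = 1614113*(-3228014) = -5210379361582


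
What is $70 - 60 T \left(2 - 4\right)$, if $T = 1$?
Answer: $190$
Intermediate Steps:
$70 - 60 T \left(2 - 4\right) = 70 - 60 \cdot 1 \left(2 - 4\right) = 70 - 60 \cdot 1 \left(-2\right) = 70 - -120 = 70 + 120 = 190$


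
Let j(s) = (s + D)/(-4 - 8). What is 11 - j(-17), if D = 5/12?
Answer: 1385/144 ≈ 9.6181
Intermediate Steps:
D = 5/12 (D = 5*(1/12) = 5/12 ≈ 0.41667)
j(s) = -5/144 - s/12 (j(s) = (s + 5/12)/(-4 - 8) = (5/12 + s)/(-12) = (5/12 + s)*(-1/12) = -5/144 - s/12)
11 - j(-17) = 11 - (-5/144 - 1/12*(-17)) = 11 - (-5/144 + 17/12) = 11 - 1*199/144 = 11 - 199/144 = 1385/144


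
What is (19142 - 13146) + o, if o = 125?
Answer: 6121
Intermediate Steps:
(19142 - 13146) + o = (19142 - 13146) + 125 = 5996 + 125 = 6121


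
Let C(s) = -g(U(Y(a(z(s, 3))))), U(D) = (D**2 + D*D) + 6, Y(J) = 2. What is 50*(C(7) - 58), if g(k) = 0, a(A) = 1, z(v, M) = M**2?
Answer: -2900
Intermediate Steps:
U(D) = 6 + 2*D**2 (U(D) = (D**2 + D**2) + 6 = 2*D**2 + 6 = 6 + 2*D**2)
C(s) = 0 (C(s) = -1*0 = 0)
50*(C(7) - 58) = 50*(0 - 58) = 50*(-58) = -2900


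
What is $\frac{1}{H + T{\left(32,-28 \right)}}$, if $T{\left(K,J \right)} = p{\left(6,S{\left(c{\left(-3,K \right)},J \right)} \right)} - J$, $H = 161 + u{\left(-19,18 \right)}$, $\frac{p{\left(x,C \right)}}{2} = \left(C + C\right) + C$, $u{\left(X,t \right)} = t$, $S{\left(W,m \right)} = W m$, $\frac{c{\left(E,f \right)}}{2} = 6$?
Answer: $- \frac{1}{1809} \approx -0.00055279$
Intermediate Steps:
$c{\left(E,f \right)} = 12$ ($c{\left(E,f \right)} = 2 \cdot 6 = 12$)
$p{\left(x,C \right)} = 6 C$ ($p{\left(x,C \right)} = 2 \left(\left(C + C\right) + C\right) = 2 \left(2 C + C\right) = 2 \cdot 3 C = 6 C$)
$H = 179$ ($H = 161 + 18 = 179$)
$T{\left(K,J \right)} = 71 J$ ($T{\left(K,J \right)} = 6 \cdot 12 J - J = 72 J - J = 71 J$)
$\frac{1}{H + T{\left(32,-28 \right)}} = \frac{1}{179 + 71 \left(-28\right)} = \frac{1}{179 - 1988} = \frac{1}{-1809} = - \frac{1}{1809}$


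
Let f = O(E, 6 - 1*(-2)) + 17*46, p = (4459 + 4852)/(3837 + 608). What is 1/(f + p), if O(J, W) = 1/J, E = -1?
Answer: 4445/3480856 ≈ 0.0012770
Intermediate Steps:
p = 9311/4445 ≈ 2.0947
f = 781 (f = 1/(-1) + 17*46 = -1 + 782 = 781)
1/(f + p) = 1/(781 + 9311/4445) = 1/(3480856/4445) = 4445/3480856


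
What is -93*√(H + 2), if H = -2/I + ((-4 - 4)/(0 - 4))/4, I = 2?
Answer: -93*√6/2 ≈ -113.90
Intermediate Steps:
H = -½ (H = -2/2 + ((-4 - 4)/(0 - 4))/4 = -2*½ - 8/(-4)*(¼) = -1 - 8*(-¼)*(¼) = -1 + 2*(¼) = -1 + ½ = -½ ≈ -0.50000)
-93*√(H + 2) = -93*√(-½ + 2) = -93*√6/2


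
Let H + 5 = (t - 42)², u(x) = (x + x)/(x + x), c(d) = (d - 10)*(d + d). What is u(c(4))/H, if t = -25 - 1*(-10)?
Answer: 1/3244 ≈ 0.00030826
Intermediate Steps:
c(d) = 2*d*(-10 + d) (c(d) = (-10 + d)*(2*d) = 2*d*(-10 + d))
t = -15 (t = -25 + 10 = -15)
u(x) = 1 (u(x) = (2*x)/((2*x)) = (2*x)*(1/(2*x)) = 1)
H = 3244 (H = -5 + (-15 - 42)² = -5 + (-57)² = -5 + 3249 = 3244)
u(c(4))/H = 1/3244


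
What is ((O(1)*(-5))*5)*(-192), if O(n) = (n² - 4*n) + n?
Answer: -9600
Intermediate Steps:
O(n) = n² - 3*n
((O(1)*(-5))*5)*(-192) = (((1*(-3 + 1))*(-5))*5)*(-192) = (((1*(-2))*(-5))*5)*(-192) = (-2*(-5)*5)*(-192) = (10*5)*(-192) = 50*(-192) = -9600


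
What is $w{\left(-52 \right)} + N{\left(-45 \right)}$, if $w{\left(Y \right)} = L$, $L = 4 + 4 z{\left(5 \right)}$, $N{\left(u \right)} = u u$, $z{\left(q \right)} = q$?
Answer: $2049$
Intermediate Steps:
$N{\left(u \right)} = u^{2}$
$L = 24$ ($L = 4 + 4 \cdot 5 = 4 + 20 = 24$)
$w{\left(Y \right)} = 24$
$w{\left(-52 \right)} + N{\left(-45 \right)} = 24 + \left(-45\right)^{2} = 24 + 2025 = 2049$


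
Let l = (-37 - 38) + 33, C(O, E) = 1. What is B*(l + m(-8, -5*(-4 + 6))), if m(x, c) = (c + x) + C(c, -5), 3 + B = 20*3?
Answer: -3363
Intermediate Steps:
B = 57 (B = -3 + 20*3 = -3 + 60 = 57)
m(x, c) = 1 + c + x (m(x, c) = (c + x) + 1 = 1 + c + x)
l = -42 (l = -75 + 33 = -42)
B*(l + m(-8, -5*(-4 + 6))) = 57*(-42 + (1 - 5*(-4 + 6) - 8)) = 57*(-42 + (1 - 5*2 - 8)) = 57*(-42 + (1 - 10 - 8)) = 57*(-42 - 17) = 57*(-59) = -3363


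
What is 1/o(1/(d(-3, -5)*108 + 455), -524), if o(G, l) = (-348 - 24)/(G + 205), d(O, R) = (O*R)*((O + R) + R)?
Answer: -352002/638755 ≈ -0.55107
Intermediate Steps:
d(O, R) = O*R*(O + 2*R) (d(O, R) = (O*R)*(O + 2*R) = O*R*(O + 2*R))
o(G, l) = -372/(205 + G)
1/o(1/(d(-3, -5)*108 + 455), -524) = 1/(-372/(205 + 1/(-3*(-5)*(-3 + 2*(-5))*108 + 455))) = 1/(-372/(205 + 1/(-3*(-5)*(-3 - 10)*108 + 455))) = 1/(-372/(205 + 1/(-3*(-5)*(-13)*108 + 455))) = 1/(-372/(205 + 1/(-195*108 + 455))) = 1/(-372/(205 + 1/(-21060 + 455))) = 1/(-372/(205 + 1/(-20605))) = 1/(-372/(205 - 1/20605)) = 1/(-372/4224024/20605) = 1/(-372*20605/4224024) = 1/(-638755/352002) = -352002/638755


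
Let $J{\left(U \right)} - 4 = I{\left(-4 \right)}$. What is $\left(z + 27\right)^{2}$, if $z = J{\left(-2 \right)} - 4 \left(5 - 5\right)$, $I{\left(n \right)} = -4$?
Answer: $729$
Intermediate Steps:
$J{\left(U \right)} = 0$ ($J{\left(U \right)} = 4 - 4 = 0$)
$z = 0$ ($z = 0 - 4 \left(5 - 5\right) = 0 - 0 = 0 + 0 = 0$)
$\left(z + 27\right)^{2} = \left(0 + 27\right)^{2} = 27^{2} = 729$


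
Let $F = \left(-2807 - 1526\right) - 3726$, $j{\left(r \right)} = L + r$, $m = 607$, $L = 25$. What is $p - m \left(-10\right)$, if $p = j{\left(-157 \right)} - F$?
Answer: $13997$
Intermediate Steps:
$j{\left(r \right)} = 25 + r$
$F = -8059$ ($F = -4333 - 3726 = -8059$)
$p = 7927$ ($p = \left(25 - 157\right) - -8059 = -132 + 8059 = 7927$)
$p - m \left(-10\right) = 7927 - 607 \left(-10\right) = 7927 - -6070 = 7927 + 6070 = 13997$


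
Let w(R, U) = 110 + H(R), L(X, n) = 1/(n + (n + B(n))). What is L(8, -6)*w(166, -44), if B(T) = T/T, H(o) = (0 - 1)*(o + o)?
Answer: 222/11 ≈ 20.182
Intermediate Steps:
H(o) = -2*o
B(T) = 1
L(X, n) = 1/(1 + 2*n) (L(X, n) = 1/(n + (n + 1)) = 1/(n + (1 + n)) = 1/(1 + 2*n))
w(R, U) = 110 - 2*R
L(8, -6)*w(166, -44) = (110 - 2*166)/(1 + 2*(-6)) = (110 - 332)/(1 - 12) = -222/(-11) = -1/11*(-222) = 222/11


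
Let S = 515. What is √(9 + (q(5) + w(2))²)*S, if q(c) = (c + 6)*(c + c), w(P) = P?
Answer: 515*√12553 ≈ 57701.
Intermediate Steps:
q(c) = 2*c*(6 + c) (q(c) = (6 + c)*(2*c) = 2*c*(6 + c))
√(9 + (q(5) + w(2))²)*S = √(9 + (2*5*(6 + 5) + 2)²)*515 = √(9 + (2*5*11 + 2)²)*515 = √(9 + (110 + 2)²)*515 = √(9 + 112²)*515 = √(9 + 12544)*515 = √12553*515 = 515*√12553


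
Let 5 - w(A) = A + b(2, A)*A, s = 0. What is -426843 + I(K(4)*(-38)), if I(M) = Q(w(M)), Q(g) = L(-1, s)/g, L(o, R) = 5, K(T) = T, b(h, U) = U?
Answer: -9794766326/22947 ≈ -4.2684e+5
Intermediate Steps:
w(A) = 5 - A - A² (w(A) = 5 - (A + A*A) = 5 - (A + A²) = 5 + (-A - A²) = 5 - A - A²)
Q(g) = 5/g
I(M) = 5/(5 - M - M²)
-426843 + I(K(4)*(-38)) = -426843 - 5/(-5 + 4*(-38) + (4*(-38))²) = -426843 - 5/(-5 - 152 + (-152)²) = -426843 - 5/(-5 - 152 + 23104) = -426843 - 5/22947 = -9794766326/22947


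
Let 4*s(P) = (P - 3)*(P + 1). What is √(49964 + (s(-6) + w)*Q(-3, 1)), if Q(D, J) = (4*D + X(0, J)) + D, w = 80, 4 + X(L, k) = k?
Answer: √193286/2 ≈ 219.82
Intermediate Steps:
X(L, k) = -4 + k
s(P) = (1 + P)*(-3 + P)/4 (s(P) = ((P - 3)*(P + 1))/4 = ((-3 + P)*(1 + P))/4 = ((1 + P)*(-3 + P))/4 = (1 + P)*(-3 + P)/4)
Q(D, J) = -4 + J + 5*D (Q(D, J) = (4*D + (-4 + J)) + D = (-4 + J + 4*D) + D = -4 + J + 5*D)
√(49964 + (s(-6) + w)*Q(-3, 1)) = √(49964 + ((-¾ - ½*(-6) + (¼)*(-6)²) + 80)*(-4 + 1 + 5*(-3))) = √(49964 + ((-¾ + 3 + (¼)*36) + 80)*(-4 + 1 - 15)) = √(49964 + ((-¾ + 3 + 9) + 80)*(-18)) = √(49964 + (45/4 + 80)*(-18)) = √(49964 + (365/4)*(-18)) = √(49964 - 3285/2) = √(96643/2) = √193286/2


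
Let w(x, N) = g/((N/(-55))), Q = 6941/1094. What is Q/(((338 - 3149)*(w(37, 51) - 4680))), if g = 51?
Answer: 6941/14561232990 ≈ 4.7668e-7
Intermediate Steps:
Q = 6941/1094 (Q = 6941*(1/1094) = 6941/1094 ≈ 6.3446)
w(x, N) = -2805/N (w(x, N) = 51/((N/(-55))) = 51/((N*(-1/55))) = 51/((-N/55)) = 51*(-55/N) = -2805/N)
Q/(((338 - 3149)*(w(37, 51) - 4680))) = 6941/(1094*(((338 - 3149)*(-2805/51 - 4680)))) = 6941/(1094*((-2811*(-2805*1/51 - 4680)))) = 6941/(1094*((-2811*(-55 - 4680)))) = 6941/(1094*((-2811*(-4735)))) = (6941/1094)/13310085 = (6941/1094)*(1/13310085) = 6941/14561232990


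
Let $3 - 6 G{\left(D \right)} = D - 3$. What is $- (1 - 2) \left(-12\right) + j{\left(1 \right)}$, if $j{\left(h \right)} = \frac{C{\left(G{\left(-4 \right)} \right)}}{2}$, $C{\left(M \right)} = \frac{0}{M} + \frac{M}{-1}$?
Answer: $- \frac{77}{6} \approx -12.833$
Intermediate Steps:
$G{\left(D \right)} = 1 - \frac{D}{6}$ ($G{\left(D \right)} = \frac{1}{2} - \frac{D - 3}{6} = \frac{1}{2} - \frac{-3 + D}{6} = \frac{1}{2} - \left(- \frac{1}{2} + \frac{D}{6}\right) = 1 - \frac{D}{6}$)
$C{\left(M \right)} = - M$ ($C{\left(M \right)} = 0 + M \left(-1\right) = 0 - M = - M$)
$j{\left(h \right)} = - \frac{5}{6}$ ($j{\left(h \right)} = \frac{\left(-1\right) \left(1 - - \frac{2}{3}\right)}{2} = - (1 + \frac{2}{3}) \frac{1}{2} = \left(-1\right) \frac{5}{3} \cdot \frac{1}{2} = \left(- \frac{5}{3}\right) \frac{1}{2} = - \frac{5}{6}$)
$- (1 - 2) \left(-12\right) + j{\left(1 \right)} = - (1 - 2) \left(-12\right) - \frac{5}{6} = \left(-1\right) \left(-1\right) \left(-12\right) - \frac{5}{6} = 1 \left(-12\right) - \frac{5}{6} = -12 - \frac{5}{6} = - \frac{77}{6}$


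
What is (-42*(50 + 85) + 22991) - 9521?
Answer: 7800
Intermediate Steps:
(-42*(50 + 85) + 22991) - 9521 = (-42*135 + 22991) - 9521 = (-5670 + 22991) - 9521 = 17321 - 9521 = 7800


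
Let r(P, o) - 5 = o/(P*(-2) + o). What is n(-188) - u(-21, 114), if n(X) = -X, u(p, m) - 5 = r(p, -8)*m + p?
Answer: -5766/17 ≈ -339.18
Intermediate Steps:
r(P, o) = 5 + o/(o - 2*P) (r(P, o) = 5 + o/(P*(-2) + o) = 5 + o/(-2*P + o) = 5 + o/(o - 2*P))
u(p, m) = 5 + p + 2*m*(24 + 5*p)/(8 + 2*p) (u(p, m) = 5 + ((2*(-3*(-8) + 5*p)/(-1*(-8) + 2*p))*m + p) = 5 + ((2*(24 + 5*p)/(8 + 2*p))*m + p) = 5 + (2*m*(24 + 5*p)/(8 + 2*p) + p) = 5 + (p + 2*m*(24 + 5*p)/(8 + 2*p)) = 5 + p + 2*m*(24 + 5*p)/(8 + 2*p))
n(-188) - u(-21, 114) = -1*(-188) - (114*(24 + 5*(-21)) + (4 - 21)*(5 - 21))/(4 - 21) = 188 - (114*(24 - 105) - 17*(-16))/(-17) = 188 - (-1)*(114*(-81) + 272)/17 = 188 - (-1)*(-9234 + 272)/17 = 188 - (-1)*(-8962)/17 = 188 - 1*8962/17 = 188 - 8962/17 = -5766/17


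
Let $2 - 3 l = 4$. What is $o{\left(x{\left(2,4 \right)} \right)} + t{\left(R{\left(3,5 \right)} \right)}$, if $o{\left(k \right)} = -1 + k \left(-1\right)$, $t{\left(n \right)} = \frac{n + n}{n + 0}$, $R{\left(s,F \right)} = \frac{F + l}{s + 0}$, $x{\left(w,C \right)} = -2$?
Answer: $3$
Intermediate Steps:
$l = - \frac{2}{3}$ ($l = \frac{2}{3} - \frac{4}{3} = - \frac{2}{3} \approx -0.66667$)
$R{\left(s,F \right)} = \frac{- \frac{2}{3} + F}{s}$ ($R{\left(s,F \right)} = \frac{F - \frac{2}{3}}{s + 0} = \frac{- \frac{2}{3} + F}{s}$)
$t{\left(n \right)} = 2$ ($t{\left(n \right)} = \frac{2 n}{n} = 2$)
$o{\left(k \right)} = -1 - k$
$o{\left(x{\left(2,4 \right)} \right)} + t{\left(R{\left(3,5 \right)} \right)} = \left(-1 - -2\right) + 2 = \left(-1 + 2\right) + 2 = 1 + 2 = 3$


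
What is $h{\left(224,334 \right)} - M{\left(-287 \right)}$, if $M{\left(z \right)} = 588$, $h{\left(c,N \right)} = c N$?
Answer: $74228$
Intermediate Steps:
$h{\left(c,N \right)} = N c$
$h{\left(224,334 \right)} - M{\left(-287 \right)} = 334 \cdot 224 - 588 = 74816 - 588 = 74228$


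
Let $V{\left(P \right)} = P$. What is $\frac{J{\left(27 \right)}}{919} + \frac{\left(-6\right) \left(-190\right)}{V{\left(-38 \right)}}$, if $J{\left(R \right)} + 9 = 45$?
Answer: $- \frac{27534}{919} \approx -29.961$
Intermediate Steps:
$J{\left(R \right)} = 36$ ($J{\left(R \right)} = -9 + 45 = 36$)
$\frac{J{\left(27 \right)}}{919} + \frac{\left(-6\right) \left(-190\right)}{V{\left(-38 \right)}} = \frac{36}{919} + \frac{\left(-6\right) \left(-190\right)}{-38} = 36 \cdot \frac{1}{919} + 1140 \left(- \frac{1}{38}\right) = \frac{36}{919} - 30 = - \frac{27534}{919}$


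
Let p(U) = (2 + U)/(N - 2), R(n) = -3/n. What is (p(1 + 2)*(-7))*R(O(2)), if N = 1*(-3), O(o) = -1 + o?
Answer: -21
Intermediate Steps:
N = -3
p(U) = -⅖ - U/5 (p(U) = (2 + U)/(-3 - 2) = (2 + U)/(-5) = (2 + U)*(-⅕) = -⅖ - U/5)
(p(1 + 2)*(-7))*R(O(2)) = ((-⅖ - (1 + 2)/5)*(-7))*(-3/(-1 + 2)) = ((-⅖ - ⅕*3)*(-7))*(-3/1) = ((-⅖ - ⅗)*(-7))*(-3*1) = -1*(-7)*(-3) = 7*(-3) = -21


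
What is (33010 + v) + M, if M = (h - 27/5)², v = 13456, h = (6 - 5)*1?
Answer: 1162134/25 ≈ 46485.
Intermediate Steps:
h = 1 (h = 1*1 = 1)
M = 484/25 (M = (1 - 27/5)² = (-22/5)² = 484/25 ≈ 19.360)
(33010 + v) + M = (33010 + 13456) + 484/25 = 46466 + 484/25 = 1162134/25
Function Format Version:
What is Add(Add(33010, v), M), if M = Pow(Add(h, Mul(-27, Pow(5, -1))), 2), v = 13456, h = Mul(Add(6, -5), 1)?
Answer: Rational(1162134, 25) ≈ 46485.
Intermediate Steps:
h = 1 (h = Mul(1, 1) = 1)
M = Rational(484, 25) (M = Pow(Add(1, Mul(-27, Pow(5, -1))), 2) = Pow(Add(1, Mul(-27, Rational(1, 5))), 2) = Pow(Add(1, Rational(-27, 5)), 2) = Pow(Rational(-22, 5), 2) = Rational(484, 25) ≈ 19.360)
Add(Add(33010, v), M) = Add(Add(33010, 13456), Rational(484, 25)) = Add(46466, Rational(484, 25)) = Rational(1162134, 25)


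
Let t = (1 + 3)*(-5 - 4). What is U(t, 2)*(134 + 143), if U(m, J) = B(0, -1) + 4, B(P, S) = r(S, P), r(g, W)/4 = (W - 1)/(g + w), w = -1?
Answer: 1662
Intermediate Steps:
t = -36 (t = 4*(-9) = -36)
r(g, W) = 4*(-1 + W)/(-1 + g) (r(g, W) = 4*((W - 1)/(g - 1)) = 4*((-1 + W)/(-1 + g)) = 4*(-1 + W)/(-1 + g))
B(P, S) = 4*(-1 + P)/(-1 + S)
U(m, J) = 6 (U(m, J) = 4*(-1 + 0)/(-1 - 1) + 4 = 4*(-1)/(-2) + 4 = 4*(-½)*(-1) + 4 = 2 + 4 = 6)
U(t, 2)*(134 + 143) = 6*(134 + 143) = 6*277 = 1662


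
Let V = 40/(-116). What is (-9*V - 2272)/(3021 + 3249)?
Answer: -32899/90915 ≈ -0.36187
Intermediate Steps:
V = -10/29 (V = 40*(-1/116) = -10/29 ≈ -0.34483)
(-9*V - 2272)/(3021 + 3249) = (-9*(-10/29) - 2272)/(3021 + 3249) = (90/29 - 2272)/6270 = -65798/29*1/6270 = -32899/90915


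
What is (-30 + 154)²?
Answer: 15376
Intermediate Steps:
(-30 + 154)² = 124² = 15376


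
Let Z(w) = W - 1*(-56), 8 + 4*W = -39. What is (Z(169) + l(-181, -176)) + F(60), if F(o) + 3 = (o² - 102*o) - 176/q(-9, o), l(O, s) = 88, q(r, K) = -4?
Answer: -9387/4 ≈ -2346.8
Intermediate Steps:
W = -47/4 (W = -2 + (¼)*(-39) = -2 - 39/4 = -47/4 ≈ -11.750)
Z(w) = 177/4 (Z(w) = -47/4 - 1*(-56) = -47/4 + 56 = 177/4)
F(o) = 41 + o² - 102*o (F(o) = -3 + ((o² - 102*o) - 176/(-4)) = -3 + ((o² - 102*o) - 176*(-¼)) = -3 + ((o² - 102*o) + 44) = -3 + (44 + o² - 102*o) = 41 + o² - 102*o)
(Z(169) + l(-181, -176)) + F(60) = (177/4 + 88) + (41 + 60² - 102*60) = 529/4 + (41 + 3600 - 6120) = 529/4 - 2479 = -9387/4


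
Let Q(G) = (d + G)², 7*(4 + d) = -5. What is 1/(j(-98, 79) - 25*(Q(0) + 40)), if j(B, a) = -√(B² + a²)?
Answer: -747005/1154441356 + 2401*√15845/5772206780 ≈ -0.00059471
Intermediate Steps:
d = -33/7 (d = -4 + (⅐)*(-5) = -4 - 5/7 = -33/7 ≈ -4.7143)
Q(G) = (-33/7 + G)²
1/(j(-98, 79) - 25*(Q(0) + 40)) = 1/(-√((-98)² + 79²) - 25*((-33 + 7*0)²/49 + 40)) = 1/(-√(9604 + 6241) - 25*((-33 + 0)²/49 + 40)) = 1/(-√15845 - 25*((1/49)*(-33)² + 40)) = 1/(-√15845 - 25*((1/49)*1089 + 40)) = 1/(-√15845 - 25*(1089/49 + 40)) = 1/(-√15845 - 25*3049/49) = 1/(-√15845 - 76225/49) = 1/(-76225/49 - √15845)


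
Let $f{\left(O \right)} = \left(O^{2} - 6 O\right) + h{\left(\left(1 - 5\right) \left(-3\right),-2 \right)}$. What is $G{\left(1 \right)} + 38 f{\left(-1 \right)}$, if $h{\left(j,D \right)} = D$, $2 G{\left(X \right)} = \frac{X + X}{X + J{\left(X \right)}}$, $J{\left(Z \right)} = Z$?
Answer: $\frac{381}{2} \approx 190.5$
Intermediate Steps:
$G{\left(X \right)} = \frac{1}{2}$ ($G{\left(X \right)} = \frac{\left(X + X\right) \frac{1}{X + X}}{2} = \frac{2 X \frac{1}{2 X}}{2} = \frac{1}{2} \cdot 1 = \frac{1}{2}$)
$f{\left(O \right)} = -2 + O^{2} - 6 O$ ($f{\left(O \right)} = \left(O^{2} - 6 O\right) - 2 = -2 + O^{2} - 6 O$)
$G{\left(1 \right)} + 38 f{\left(-1 \right)} = \frac{1}{2} + 38 \left(-2 + \left(-1\right)^{2} - -6\right) = \frac{1}{2} + 38 \left(-2 + 1 + 6\right) = \frac{1}{2} + 38 \cdot 5 = \frac{1}{2} + 190 = \frac{381}{2}$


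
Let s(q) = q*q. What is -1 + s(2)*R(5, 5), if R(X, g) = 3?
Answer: 11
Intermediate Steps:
s(q) = q²
-1 + s(2)*R(5, 5) = -1 + 2²*3 = -1 + 4*3 = -1 + 12 = 11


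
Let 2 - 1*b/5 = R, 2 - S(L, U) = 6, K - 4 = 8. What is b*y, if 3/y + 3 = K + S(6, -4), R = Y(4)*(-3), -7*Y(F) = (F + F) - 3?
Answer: -3/7 ≈ -0.42857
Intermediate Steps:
K = 12 (K = 4 + 8 = 12)
Y(F) = 3/7 - 2*F/7 (Y(F) = -((F + F) - 3)/7 = -(2*F - 3)/7 = -(-3 + 2*F)/7 = 3/7 - 2*F/7)
S(L, U) = -4 (S(L, U) = 2 - 1*6 = 2 - 6 = -4)
R = 15/7 (R = (3/7 - 2/7*4)*(-3) = (3/7 - 8/7)*(-3) = -5/7*(-3) = 15/7 ≈ 2.1429)
y = ⅗ (y = 3/(-3 + (12 - 4)) = 3/(-3 + 8) = 3/5 = 3*(⅕) = ⅗ ≈ 0.60000)
b = -5/7 (b = 10 - 5*15/7 = 10 - 75/7 = -5/7 ≈ -0.71429)
b*y = -5/7*⅗ = -3/7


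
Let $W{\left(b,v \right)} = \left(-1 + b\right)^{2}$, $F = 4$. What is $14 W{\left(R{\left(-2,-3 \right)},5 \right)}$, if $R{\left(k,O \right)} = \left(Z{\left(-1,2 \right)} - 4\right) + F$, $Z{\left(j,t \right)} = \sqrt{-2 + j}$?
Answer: $14 \left(1 - i \sqrt{3}\right)^{2} \approx -28.0 - 48.497 i$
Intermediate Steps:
$R{\left(k,O \right)} = i \sqrt{3}$ ($R{\left(k,O \right)} = \left(\sqrt{-2 - 1} - 4\right) + 4 = \left(\sqrt{-3} - 4\right) + 4 = \left(i \sqrt{3} - 4\right) + 4 = \left(-4 + i \sqrt{3}\right) + 4 = i \sqrt{3}$)
$14 W{\left(R{\left(-2,-3 \right)},5 \right)} = 14 \left(-1 + i \sqrt{3}\right)^{2}$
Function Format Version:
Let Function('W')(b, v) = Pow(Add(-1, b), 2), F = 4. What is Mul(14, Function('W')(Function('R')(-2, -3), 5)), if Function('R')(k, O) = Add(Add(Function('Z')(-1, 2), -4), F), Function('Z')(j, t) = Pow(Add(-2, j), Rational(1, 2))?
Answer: Mul(14, Pow(Add(1, Mul(-1, I, Pow(3, Rational(1, 2)))), 2)) ≈ Add(-28.000, Mul(-48.497, I))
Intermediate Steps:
Function('R')(k, O) = Mul(I, Pow(3, Rational(1, 2))) (Function('R')(k, O) = Add(Add(Pow(Add(-2, -1), Rational(1, 2)), -4), 4) = Add(Add(Pow(-3, Rational(1, 2)), -4), 4) = Add(Add(Mul(I, Pow(3, Rational(1, 2))), -4), 4) = Add(Add(-4, Mul(I, Pow(3, Rational(1, 2)))), 4) = Mul(I, Pow(3, Rational(1, 2))))
Mul(14, Function('W')(Function('R')(-2, -3), 5)) = Mul(14, Pow(Add(-1, Mul(I, Pow(3, Rational(1, 2)))), 2))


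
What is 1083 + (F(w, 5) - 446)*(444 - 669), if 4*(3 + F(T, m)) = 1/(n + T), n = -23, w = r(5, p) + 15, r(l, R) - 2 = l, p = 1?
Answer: 408657/4 ≈ 1.0216e+5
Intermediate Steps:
r(l, R) = 2 + l
w = 22 (w = (2 + 5) + 15 = 7 + 15 = 22)
F(T, m) = -3 + 1/(4*(-23 + T))
1083 + (F(w, 5) - 446)*(444 - 669) = 1083 + ((277 - 12*22)/(4*(-23 + 22)) - 446)*(444 - 669) = 1083 + ((1/4)*(277 - 264)/(-1) - 446)*(-225) = 1083 + ((1/4)*(-1)*13 - 446)*(-225) = 1083 + (-13/4 - 446)*(-225) = 1083 - 1797/4*(-225) = 1083 + 404325/4 = 408657/4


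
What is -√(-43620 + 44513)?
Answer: -√893 ≈ -29.883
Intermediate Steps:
-√(-43620 + 44513) = -√893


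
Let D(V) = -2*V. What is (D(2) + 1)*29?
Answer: -87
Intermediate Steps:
(D(2) + 1)*29 = (-2*2 + 1)*29 = (-4 + 1)*29 = -3*29 = -87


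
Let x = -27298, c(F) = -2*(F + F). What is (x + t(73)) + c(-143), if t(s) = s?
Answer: -26653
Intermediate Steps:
c(F) = -4*F
(x + t(73)) + c(-143) = (-27298 + 73) - 4*(-143) = -27225 + 572 = -26653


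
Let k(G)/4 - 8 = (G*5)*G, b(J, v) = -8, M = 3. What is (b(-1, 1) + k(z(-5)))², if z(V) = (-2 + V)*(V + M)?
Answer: 15555136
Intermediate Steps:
z(V) = (-2 + V)*(3 + V) (z(V) = (-2 + V)*(V + 3) = (-2 + V)*(3 + V))
k(G) = 32 + 20*G² (k(G) = 32 + 4*((G*5)*G) = 32 + 4*((5*G)*G) = 32 + 4*(5*G²) = 32 + 20*G²)
(b(-1, 1) + k(z(-5)))² = (-8 + (32 + 20*(-6 - 5 + (-5)²)²))² = (-8 + (32 + 20*(-6 - 5 + 25)²))² = (-8 + (32 + 20*14²))² = (-8 + (32 + 20*196))² = (-8 + (32 + 3920))² = (-8 + 3952)² = 3944² = 15555136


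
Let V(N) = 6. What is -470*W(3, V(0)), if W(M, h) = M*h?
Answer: -8460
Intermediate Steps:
-470*W(3, V(0)) = -1410*6 = -470*18 = -8460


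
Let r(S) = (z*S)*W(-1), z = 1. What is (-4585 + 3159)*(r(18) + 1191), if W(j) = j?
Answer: -1672698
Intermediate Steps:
r(S) = -S (r(S) = (1*S)*(-1) = S*(-1) = -S)
(-4585 + 3159)*(r(18) + 1191) = (-4585 + 3159)*(-1*18 + 1191) = -1426*(-18 + 1191) = -1426*1173 = -1672698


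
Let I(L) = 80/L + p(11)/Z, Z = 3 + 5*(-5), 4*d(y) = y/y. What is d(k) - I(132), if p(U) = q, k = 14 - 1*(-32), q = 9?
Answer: 7/132 ≈ 0.053030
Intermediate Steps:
k = 46 (k = 14 + 32 = 46)
d(y) = ¼ (d(y) = (y/y)/4 = (¼)*1 = ¼)
p(U) = 9
Z = -22 (Z = 3 - 25 = -22)
I(L) = -9/22 + 80/L (I(L) = 80/L + 9/(-22) = 80/L + 9*(-1/22) = 80/L - 9/22 = -9/22 + 80/L)
d(k) - I(132) = ¼ - (-9/22 + 80/132) = ¼ - (-9/22 + 80*(1/132)) = ¼ - (-9/22 + 20/33) = ¼ - 1*13/66 = ¼ - 13/66 = 7/132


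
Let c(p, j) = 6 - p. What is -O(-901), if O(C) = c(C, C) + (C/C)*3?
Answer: -910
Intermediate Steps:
O(C) = 9 - C (O(C) = (6 - C) + (C/C)*3 = (6 - C) + 1*3 = (6 - C) + 3 = 9 - C)
-O(-901) = -(9 - 1*(-901)) = -(9 + 901) = -1*910 = -910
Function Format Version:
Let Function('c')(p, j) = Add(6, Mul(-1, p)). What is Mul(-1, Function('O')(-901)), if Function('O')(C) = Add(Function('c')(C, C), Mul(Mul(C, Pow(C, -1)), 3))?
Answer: -910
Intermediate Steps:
Function('O')(C) = Add(9, Mul(-1, C)) (Function('O')(C) = Add(Add(6, Mul(-1, C)), Mul(Mul(C, Pow(C, -1)), 3)) = Add(Add(6, Mul(-1, C)), Mul(1, 3)) = Add(Add(6, Mul(-1, C)), 3) = Add(9, Mul(-1, C)))
Mul(-1, Function('O')(-901)) = Mul(-1, Add(9, Mul(-1, -901))) = Mul(-1, Add(9, 901)) = Mul(-1, 910) = -910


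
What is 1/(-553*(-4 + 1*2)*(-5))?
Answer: -1/5530 ≈ -0.00018083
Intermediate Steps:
1/(-553*(-4 + 1*2)*(-5)) = 1/(-553*(-4 + 2)*(-5)) = 1/(-(-1106)*(-5)) = 1/(-553*10) = 1/(-5530) = -1/5530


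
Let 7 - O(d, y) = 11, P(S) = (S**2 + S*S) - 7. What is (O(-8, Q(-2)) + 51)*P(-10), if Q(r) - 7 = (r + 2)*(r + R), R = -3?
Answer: 9071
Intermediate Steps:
Q(r) = 7 + (-3 + r)*(2 + r) (Q(r) = 7 + (r + 2)*(r - 3) = 7 + (2 + r)*(-3 + r) = 7 + (-3 + r)*(2 + r))
P(S) = -7 + 2*S**2 (P(S) = (S**2 + S**2) - 7 = 2*S**2 - 7 = -7 + 2*S**2)
O(d, y) = -4 (O(d, y) = 7 - 1*11 = 7 - 11 = -4)
(O(-8, Q(-2)) + 51)*P(-10) = (-4 + 51)*(-7 + 2*(-10)**2) = 47*(-7 + 2*100) = 47*(-7 + 200) = 47*193 = 9071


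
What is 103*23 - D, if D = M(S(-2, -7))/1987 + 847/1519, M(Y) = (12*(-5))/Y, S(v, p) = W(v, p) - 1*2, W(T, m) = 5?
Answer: 1021226964/431179 ≈ 2368.5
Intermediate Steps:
S(v, p) = 3 (S(v, p) = 5 - 1*2 = 5 - 2 = 3)
M(Y) = -60/Y
D = 236087/431179 (D = -60/3/1987 + 847/1519 = -60*⅓*(1/1987) + 847*(1/1519) = -20*1/1987 + 121/217 = -20/1987 + 121/217 = 236087/431179 ≈ 0.54754)
103*23 - D = 103*23 - 1*236087/431179 = 2369 - 236087/431179 = 1021226964/431179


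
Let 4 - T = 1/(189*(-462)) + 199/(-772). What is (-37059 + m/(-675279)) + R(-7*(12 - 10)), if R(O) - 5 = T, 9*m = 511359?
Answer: -8517758269546985/229900086108 ≈ -37050.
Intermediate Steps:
T = 143507519/33704748 (T = 4 - (1/(189*(-462)) + 199/(-772)) = 4 - ((1/189)*(-1/462) + 199*(-1/772)) = 4 - (-1/87318 - 199/772) = 4 - 1*(-8688527/33704748) = 4 + 8688527/33704748 = 143507519/33704748 ≈ 4.2578)
m = 170453/3 (m = (1/9)*511359 = 170453/3 ≈ 56818.)
R(O) = 312031259/33704748 (R(O) = 5 + 143507519/33704748 = 312031259/33704748)
(-37059 + m/(-675279)) + R(-7*(12 - 10)) = (-37059 + (170453/3)/(-675279)) + 312031259/33704748 = (-37059 + (170453/3)*(-1/675279)) + 312031259/33704748 = (-37059 - 170453/2025837) + 312031259/33704748 = -75075663836/2025837 + 312031259/33704748 = -8517758269546985/229900086108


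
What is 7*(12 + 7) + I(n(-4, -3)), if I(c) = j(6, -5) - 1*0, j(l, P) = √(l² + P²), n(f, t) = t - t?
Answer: 133 + √61 ≈ 140.81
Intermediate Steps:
n(f, t) = 0
j(l, P) = √(P² + l²)
I(c) = √61 (I(c) = √((-5)² + 6²) - 1*0 = √(25 + 36) + 0 = √61 + 0 = √61)
7*(12 + 7) + I(n(-4, -3)) = 7*(12 + 7) + √61 = 7*19 + √61 = 133 + √61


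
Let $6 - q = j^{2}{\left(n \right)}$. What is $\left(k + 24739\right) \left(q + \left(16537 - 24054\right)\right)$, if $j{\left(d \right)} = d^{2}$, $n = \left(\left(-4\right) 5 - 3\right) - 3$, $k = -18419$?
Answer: $-2935557840$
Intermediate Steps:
$n = -26$ ($n = \left(-20 - 3\right) - 3 = -23 - 3 = -26$)
$q = -456970$ ($q = 6 - \left(\left(-26\right)^{2}\right)^{2} = 6 - 676^{2} = 6 - 456976 = -456970$)
$\left(k + 24739\right) \left(q + \left(16537 - 24054\right)\right) = \left(-18419 + 24739\right) \left(-456970 + \left(16537 - 24054\right)\right) = 6320 \left(-456970 + \left(16537 - 24054\right)\right) = 6320 \left(-456970 - 7517\right) = 6320 \left(-464487\right) = -2935557840$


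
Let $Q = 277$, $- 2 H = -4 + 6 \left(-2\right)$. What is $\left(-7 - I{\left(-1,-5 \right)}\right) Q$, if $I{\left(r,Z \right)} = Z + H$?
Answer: $-2770$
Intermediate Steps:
$H = 8$ ($H = - \frac{-4 + 6 \left(-2\right)}{2} = - \frac{-4 - 12}{2} = \left(- \frac{1}{2}\right) \left(-16\right) = 8$)
$I{\left(r,Z \right)} = 8 + Z$ ($I{\left(r,Z \right)} = Z + 8 = 8 + Z$)
$\left(-7 - I{\left(-1,-5 \right)}\right) Q = \left(-7 - \left(8 - 5\right)\right) 277 = \left(-7 - 3\right) 277 = \left(-10\right) 277 = -2770$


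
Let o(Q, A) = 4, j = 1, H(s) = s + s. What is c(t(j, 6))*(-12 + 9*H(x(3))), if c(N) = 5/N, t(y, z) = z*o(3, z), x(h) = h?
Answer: 35/4 ≈ 8.7500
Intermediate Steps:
H(s) = 2*s
t(y, z) = 4*z (t(y, z) = z*4 = 4*z)
c(t(j, 6))*(-12 + 9*H(x(3))) = (5/((4*6)))*(-12 + 9*(2*3)) = (5/24)*(-12 + 9*6) = (5*(1/24))*(-12 + 54) = (5/24)*42 = 35/4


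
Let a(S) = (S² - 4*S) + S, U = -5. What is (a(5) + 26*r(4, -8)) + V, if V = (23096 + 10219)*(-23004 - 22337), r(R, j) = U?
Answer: -1510535535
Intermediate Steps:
r(R, j) = -5
V = -1510535415 (V = 33315*(-45341) = -1510535415)
a(S) = S² - 3*S
(a(5) + 26*r(4, -8)) + V = (5*(-3 + 5) + 26*(-5)) - 1510535415 = (5*2 - 130) - 1510535415 = (10 - 130) - 1510535415 = -120 - 1510535415 = -1510535535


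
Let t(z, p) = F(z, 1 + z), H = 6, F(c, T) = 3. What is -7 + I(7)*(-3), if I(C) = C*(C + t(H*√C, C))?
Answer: -217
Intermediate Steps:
t(z, p) = 3
I(C) = C*(3 + C) (I(C) = C*(C + 3) = C*(3 + C))
-7 + I(7)*(-3) = -7 + (7*(3 + 7))*(-3) = -7 + (7*10)*(-3) = -7 + 70*(-3) = -7 - 210 = -217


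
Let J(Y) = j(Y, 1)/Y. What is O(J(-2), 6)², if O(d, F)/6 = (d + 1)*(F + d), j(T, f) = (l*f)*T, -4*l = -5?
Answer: 613089/64 ≈ 9579.5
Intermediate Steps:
l = 5/4 (l = -¼*(-5) = 5/4 ≈ 1.2500)
j(T, f) = 5*T*f/4 (j(T, f) = (5*f/4)*T = 5*T*f/4)
J(Y) = 5/4 (J(Y) = ((5/4)*Y*1)/Y = (5*Y/4)/Y = 5/4)
O(d, F) = 6*(1 + d)*(F + d) (O(d, F) = 6*((d + 1)*(F + d)) = 6*((1 + d)*(F + d)) = 6*(1 + d)*(F + d))
O(J(-2), 6)² = (6*6 + 6*(5/4) + 6*(5/4)² + 6*6*(5/4))² = (36 + 15/2 + 6*(25/16) + 45)² = (36 + 15/2 + 75/8 + 45)² = (783/8)² = 613089/64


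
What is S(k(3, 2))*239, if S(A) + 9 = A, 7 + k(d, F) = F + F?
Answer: -2868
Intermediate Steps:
k(d, F) = -7 + 2*F (k(d, F) = -7 + (F + F) = -7 + 2*F)
S(A) = -9 + A
S(k(3, 2))*239 = (-9 + (-7 + 2*2))*239 = (-9 + (-7 + 4))*239 = (-9 - 3)*239 = -12*239 = -2868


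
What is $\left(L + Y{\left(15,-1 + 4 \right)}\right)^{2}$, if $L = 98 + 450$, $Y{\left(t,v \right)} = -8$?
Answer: $291600$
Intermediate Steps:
$L = 548$
$\left(L + Y{\left(15,-1 + 4 \right)}\right)^{2} = \left(548 - 8\right)^{2} = 540^{2} = 291600$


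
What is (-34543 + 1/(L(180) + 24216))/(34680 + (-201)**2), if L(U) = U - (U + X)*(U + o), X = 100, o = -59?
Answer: -327605813/712068204 ≈ -0.46008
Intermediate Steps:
L(U) = U - (-59 + U)*(100 + U) (L(U) = U - (U + 100)*(U - 59) = U - (100 + U)*(-59 + U) = U - (-59 + U)*(100 + U))
(-34543 + 1/(L(180) + 24216))/(34680 + (-201)**2) = (-34543 + 1/((5900 - 1*180**2 - 40*180) + 24216))/(34680 + (-201)**2) = (-34543 + 1/((5900 - 1*32400 - 7200) + 24216))/(34680 + 40401) = (-34543 + 1/((5900 - 32400 - 7200) + 24216))/75081 = (-34543 + 1/(-33700 + 24216))*(1/75081) = (-34543 + 1/(-9484))*(1/75081) = (-34543 - 1/9484)*(1/75081) = -327605813/9484*1/75081 = -327605813/712068204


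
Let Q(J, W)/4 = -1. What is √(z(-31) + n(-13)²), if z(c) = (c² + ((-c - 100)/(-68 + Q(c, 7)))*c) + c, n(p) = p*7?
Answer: √1322106/12 ≈ 95.819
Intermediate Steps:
Q(J, W) = -4 (Q(J, W) = 4*(-1) = -4)
n(p) = 7*p
z(c) = c + c² + c*(25/18 + c/72) (z(c) = (c² + ((-c - 100)/(-68 - 4))*c) + c = (c² + ((-100 - c)/(-72))*c) + c = (c² + ((-100 - c)*(-1/72))*c) + c = (c² + (25/18 + c/72)*c) + c = (c² + c*(25/18 + c/72)) + c = c + c² + c*(25/18 + c/72))
√(z(-31) + n(-13)²) = √((1/72)*(-31)*(172 + 73*(-31)) + (7*(-13))²) = √((1/72)*(-31)*(172 - 2263) + (-91)²) = √((1/72)*(-31)*(-2091) + 8281) = √(21607/24 + 8281) = √(220351/24) = √1322106/12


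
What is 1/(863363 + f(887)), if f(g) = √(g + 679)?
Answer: 863363/745395668203 - 3*√174/745395668203 ≈ 1.1582e-6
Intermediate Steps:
f(g) = √(679 + g)
1/(863363 + f(887)) = 1/(863363 + √(679 + 887)) = 1/(863363 + √1566) = 1/(863363 + 3*√174)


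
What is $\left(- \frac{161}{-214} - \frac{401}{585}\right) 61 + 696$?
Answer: $\frac{87642871}{125190} \approx 700.08$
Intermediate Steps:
$\left(- \frac{161}{-214} - \frac{401}{585}\right) 61 + 696 = \left(\left(-161\right) \left(- \frac{1}{214}\right) - \frac{401}{585}\right) 61 + 696 = \left(\frac{161}{214} - \frac{401}{585}\right) 61 + 696 = \frac{8371}{125190} \cdot 61 + 696 = \frac{510631}{125190} + 696 = \frac{87642871}{125190}$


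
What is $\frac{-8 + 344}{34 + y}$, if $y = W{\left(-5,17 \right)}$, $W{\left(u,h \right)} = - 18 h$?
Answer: $- \frac{21}{17} \approx -1.2353$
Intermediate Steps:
$y = -306$ ($y = \left(-18\right) 17 = -306$)
$\frac{-8 + 344}{34 + y} = \frac{-8 + 344}{34 - 306} = \frac{336}{-272} = 336 \left(- \frac{1}{272}\right) = - \frac{21}{17}$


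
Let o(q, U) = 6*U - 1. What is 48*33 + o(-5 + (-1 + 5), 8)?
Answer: 1631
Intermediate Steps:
o(q, U) = -1 + 6*U
48*33 + o(-5 + (-1 + 5), 8) = 48*33 + (-1 + 6*8) = 1584 + (-1 + 48) = 1584 + 47 = 1631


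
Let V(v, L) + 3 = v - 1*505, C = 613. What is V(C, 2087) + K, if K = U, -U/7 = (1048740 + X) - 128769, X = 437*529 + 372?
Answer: -8060507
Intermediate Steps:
X = 231545 (X = 231173 + 372 = 231545)
V(v, L) = -508 + v (V(v, L) = -3 + (v - 1*505) = -3 + (v - 505) = -3 + (-505 + v) = -508 + v)
U = -8060612 (U = -7*((1048740 + 231545) - 128769) = -7*(1280285 - 128769) = -7*1151516 = -8060612)
K = -8060612
V(C, 2087) + K = (-508 + 613) - 8060612 = 105 - 8060612 = -8060507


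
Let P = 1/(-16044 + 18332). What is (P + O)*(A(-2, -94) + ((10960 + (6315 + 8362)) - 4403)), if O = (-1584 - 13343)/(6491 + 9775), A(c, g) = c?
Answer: -22649707085/1163019 ≈ -19475.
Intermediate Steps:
O = -14927/16266 ≈ -0.91768
P = 1/2288 ≈ 0.00043706
(P + O)*(A(-2, -94) + ((10960 + (6315 + 8362)) - 4403)) = (1/2288 - 14927/16266)*(-2 + ((10960 + (6315 + 8362)) - 4403)) = -17068355*(-2 + ((10960 + 14677) - 4403))/18608304 = -17068355*(-2 + (25637 - 4403))/18608304 = -17068355*(-2 + 21234)/18608304 = -17068355/18608304*21232 = -22649707085/1163019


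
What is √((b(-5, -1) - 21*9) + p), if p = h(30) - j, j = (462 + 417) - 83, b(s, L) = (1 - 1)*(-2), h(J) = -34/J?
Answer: 86*I*√30/15 ≈ 31.403*I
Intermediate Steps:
b(s, L) = 0 (b(s, L) = 0*(-2) = 0)
j = 796 (j = 879 - 83 = 796)
p = -11957/15 (p = -34/30 - 1*796 = -34*1/30 - 796 = -17/15 - 796 = -11957/15 ≈ -797.13)
√((b(-5, -1) - 21*9) + p) = √((0 - 21*9) - 11957/15) = √((0 - 189) - 11957/15) = √(-189 - 11957/15) = √(-14792/15) = 86*I*√30/15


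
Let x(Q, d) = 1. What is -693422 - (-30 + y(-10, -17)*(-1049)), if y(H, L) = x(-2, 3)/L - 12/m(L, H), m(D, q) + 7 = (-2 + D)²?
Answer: -695569733/1003 ≈ -6.9349e+5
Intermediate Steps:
m(D, q) = -7 + (-2 + D)²
y(H, L) = 1/L - 12/(-7 + (-2 + L)²)
-693422 - (-30 + y(-10, -17)*(-1049)) = -693422 - (-30 + ((-7 + (-2 - 17)² - 12*(-17))/((-17)*(-7 + (-2 - 17)²)))*(-1049)) = -693422 - (-30 - (-7 + (-19)² + 204)/(17*(-7 + (-19)²))*(-1049)) = -693422 - (-30 - (-7 + 361 + 204)/(17*(-7 + 361))*(-1049)) = -693422 - (-30 - 1/17*558/354*(-1049)) = -693422 - (-30 - 1/17*1/354*558*(-1049)) = -693422 - (-30 - 93/1003*(-1049)) = -693422 - (-30 + 97557/1003) = -693422 - 1*67467/1003 = -693422 - 67467/1003 = -695569733/1003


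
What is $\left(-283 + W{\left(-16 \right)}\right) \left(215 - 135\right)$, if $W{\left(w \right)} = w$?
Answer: $-23920$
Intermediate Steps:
$\left(-283 + W{\left(-16 \right)}\right) \left(215 - 135\right) = \left(-283 - 16\right) \left(215 - 135\right) = \left(-299\right) 80 = -23920$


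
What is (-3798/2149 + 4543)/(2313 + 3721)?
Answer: 9759109/12967066 ≈ 0.75261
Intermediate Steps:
(-3798/2149 + 4543)/(2313 + 3721) = (-3798*1/2149 + 4543)/6034 = (-3798/2149 + 4543)*(1/6034) = (9759109/2149)*(1/6034) = 9759109/12967066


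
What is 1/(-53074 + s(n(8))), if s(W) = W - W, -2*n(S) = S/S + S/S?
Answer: -1/53074 ≈ -1.8842e-5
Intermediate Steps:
n(S) = -1 (n(S) = -(S/S + S/S)/2 = -(1 + 1)/2 = -½*2 = -1)
s(W) = 0
1/(-53074 + s(n(8))) = 1/(-53074 + 0) = 1/(-53074) = -1/53074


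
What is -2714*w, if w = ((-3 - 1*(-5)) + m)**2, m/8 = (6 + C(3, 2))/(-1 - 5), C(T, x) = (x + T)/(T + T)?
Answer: -11116544/81 ≈ -1.3724e+5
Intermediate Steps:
C(T, x) = (T + x)/(2*T) (C(T, x) = (T + x)/((2*T)) = (T + x)*(1/(2*T)) = (T + x)/(2*T))
m = -82/9 (m = 8*((6 + (1/2)*(3 + 2)/3)/(-1 - 5)) = 8*((6 + (1/2)*(1/3)*5)/(-6)) = 8*((6 + 5/6)*(-1/6)) = 8*((41/6)*(-1/6)) = 8*(-41/36) = -82/9 ≈ -9.1111)
w = 4096/81 (w = ((-3 - 1*(-5)) - 82/9)**2 = ((-3 + 5) - 82/9)**2 = (2 - 82/9)**2 = (-64/9)**2 = 4096/81 ≈ 50.568)
-2714*w = -2714*4096/81 = -11116544/81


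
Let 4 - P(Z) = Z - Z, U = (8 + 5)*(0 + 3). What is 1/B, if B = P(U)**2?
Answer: 1/16 ≈ 0.062500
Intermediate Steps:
U = 39 (U = 13*3 = 39)
P(Z) = 4 (P(Z) = 4 - (Z - Z) = 4 - 1*0 = 4 + 0 = 4)
B = 16 (B = 4**2 = 16)
1/B = 1/16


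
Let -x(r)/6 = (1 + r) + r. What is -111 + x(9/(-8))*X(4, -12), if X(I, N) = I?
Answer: -81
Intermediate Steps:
x(r) = -6 - 12*r (x(r) = -6*((1 + r) + r) = -6*(1 + 2*r) = -6 - 12*r)
-111 + x(9/(-8))*X(4, -12) = -111 + (-6 - 108/(-8))*4 = -111 + (-6 - 108*(-1)/8)*4 = -111 + (-6 - 12*(-9/8))*4 = -111 + (-6 + 27/2)*4 = -111 + (15/2)*4 = -111 + 30 = -81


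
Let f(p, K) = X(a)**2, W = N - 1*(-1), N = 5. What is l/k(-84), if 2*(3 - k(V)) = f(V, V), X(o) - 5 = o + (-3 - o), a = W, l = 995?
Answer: 995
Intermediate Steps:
W = 6 (W = 5 - 1*(-1) = 5 + 1 = 6)
a = 6
X(o) = 2 (X(o) = 5 + (o + (-3 - o)) = 5 - 3 = 2)
f(p, K) = 4 (f(p, K) = 2**2 = 4)
k(V) = 1 (k(V) = 3 - 1/2*4 = 3 - 2 = 1)
l/k(-84) = 995/1 = 995*1 = 995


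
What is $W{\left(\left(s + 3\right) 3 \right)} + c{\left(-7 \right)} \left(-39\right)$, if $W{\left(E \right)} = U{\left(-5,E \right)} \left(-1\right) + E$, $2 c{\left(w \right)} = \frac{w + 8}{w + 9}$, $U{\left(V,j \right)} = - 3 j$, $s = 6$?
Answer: $\frac{393}{4} \approx 98.25$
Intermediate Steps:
$c{\left(w \right)} = \frac{8 + w}{2 \left(9 + w\right)}$ ($c{\left(w \right)} = \frac{\left(w + 8\right) \frac{1}{w + 9}}{2} = \frac{\left(8 + w\right) \frac{1}{9 + w}}{2} = \frac{\frac{1}{9 + w} \left(8 + w\right)}{2} = \frac{8 + w}{2 \left(9 + w\right)}$)
$W{\left(E \right)} = 4 E$ ($W{\left(E \right)} = - 3 E \left(-1\right) + E = 3 E + E = 4 E$)
$W{\left(\left(s + 3\right) 3 \right)} + c{\left(-7 \right)} \left(-39\right) = 4 \left(6 + 3\right) 3 + \frac{8 - 7}{2 \left(9 - 7\right)} \left(-39\right) = 4 \cdot 9 \cdot 3 + \frac{1}{2} \cdot \frac{1}{2} \cdot 1 \left(-39\right) = 4 \cdot 27 + \frac{1}{2} \cdot \frac{1}{2} \cdot 1 \left(-39\right) = 108 + \frac{1}{4} \left(-39\right) = 108 - \frac{39}{4} = \frac{393}{4}$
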